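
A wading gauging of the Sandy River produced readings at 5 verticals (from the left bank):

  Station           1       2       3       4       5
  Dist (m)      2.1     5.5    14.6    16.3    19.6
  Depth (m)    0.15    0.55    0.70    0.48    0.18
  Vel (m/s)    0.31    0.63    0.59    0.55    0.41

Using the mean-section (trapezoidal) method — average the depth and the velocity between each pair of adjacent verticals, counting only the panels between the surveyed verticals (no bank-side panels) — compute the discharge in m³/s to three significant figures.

Panel 1-2: Δb = 3.4 m, d̄ = (0.15+0.55)/2 = 0.35, v̄ = (0.31+0.63)/2 = 0.47 → q = 3.4×0.35×0.47 = 0.5593 m³/s
Panel 2-3: Δb = 9.1 m, d̄ = (0.55+0.70)/2 = 0.625, v̄ = (0.63+0.59)/2 = 0.61 → q = 9.1×0.625×0.61 = 3.469 m³/s
Panel 3-4: Δb = 1.7 m, d̄ = (0.70+0.48)/2 = 0.59, v̄ = (0.59+0.55)/2 = 0.57 → q = 1.7×0.59×0.57 = 0.5717 m³/s
Panel 4-5: Δb = 3.3 m, d̄ = (0.48+0.18)/2 = 0.33, v̄ = (0.55+0.41)/2 = 0.48 → q = 3.3×0.33×0.48 = 0.5227 m³/s
Q = Σ q = 5.123 m³/s

5.12 m³/s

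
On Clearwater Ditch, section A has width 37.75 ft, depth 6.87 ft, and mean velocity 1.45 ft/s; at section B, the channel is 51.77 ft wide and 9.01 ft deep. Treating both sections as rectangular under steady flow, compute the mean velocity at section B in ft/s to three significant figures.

0.806 ft/s

Q = A₁V₁ = (37.75×6.87) × 1.45 = 376.0 ft³/s
A₂ = 51.77 × 9.01 = 466.4 ft²
V₂ = Q/A₂ = 376.0/466.4 = 0.8062 ft/s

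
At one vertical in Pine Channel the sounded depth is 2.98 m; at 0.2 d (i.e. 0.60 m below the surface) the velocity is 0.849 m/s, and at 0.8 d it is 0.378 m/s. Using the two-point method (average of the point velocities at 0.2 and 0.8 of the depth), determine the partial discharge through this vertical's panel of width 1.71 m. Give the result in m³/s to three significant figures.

v̄ = (0.849 + 0.378) / 2 = 0.6135 m/s
q = v̄ × d × w = 0.6135 × 2.98 × 1.71 = 3.126 m³/s

3.13 m³/s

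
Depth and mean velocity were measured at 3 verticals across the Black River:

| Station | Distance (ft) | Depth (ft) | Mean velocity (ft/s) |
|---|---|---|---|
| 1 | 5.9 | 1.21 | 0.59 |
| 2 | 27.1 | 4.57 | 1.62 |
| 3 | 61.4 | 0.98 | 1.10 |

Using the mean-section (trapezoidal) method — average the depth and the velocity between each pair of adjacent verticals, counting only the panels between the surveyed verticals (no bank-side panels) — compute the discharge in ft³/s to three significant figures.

Panel 1-2: Δb = 21.2 ft, d̄ = (1.21+4.57)/2 = 2.89, v̄ = (0.59+1.62)/2 = 1.105 → q = 21.2×2.89×1.105 = 67.70 ft³/s
Panel 2-3: Δb = 34.3 ft, d̄ = (4.57+0.98)/2 = 2.775, v̄ = (1.62+1.10)/2 = 1.36 → q = 34.3×2.775×1.36 = 129.4 ft³/s
Q = Σ q = 197.1 ft³/s

197 ft³/s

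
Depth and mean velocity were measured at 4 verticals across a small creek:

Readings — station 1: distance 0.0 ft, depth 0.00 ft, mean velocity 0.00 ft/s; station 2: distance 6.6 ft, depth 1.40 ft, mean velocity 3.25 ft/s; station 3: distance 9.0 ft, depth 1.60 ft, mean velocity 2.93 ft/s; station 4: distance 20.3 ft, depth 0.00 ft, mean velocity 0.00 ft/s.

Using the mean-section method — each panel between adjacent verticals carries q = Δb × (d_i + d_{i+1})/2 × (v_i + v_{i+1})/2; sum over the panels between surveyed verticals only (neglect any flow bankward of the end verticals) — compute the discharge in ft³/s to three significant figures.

Panel 1-2: Δb = 6.6 ft, d̄ = (0.00+1.40)/2 = 0.7, v̄ = (0.00+3.25)/2 = 1.625 → q = 6.6×0.7×1.625 = 7.508 ft³/s
Panel 2-3: Δb = 2.4 ft, d̄ = (1.40+1.60)/2 = 1.5, v̄ = (3.25+2.93)/2 = 3.09 → q = 2.4×1.5×3.09 = 11.12 ft³/s
Panel 3-4: Δb = 11.3 ft, d̄ = (1.60+0.00)/2 = 0.8, v̄ = (2.93+0.00)/2 = 1.465 → q = 11.3×0.8×1.465 = 13.24 ft³/s
Q = Σ q = 31.88 ft³/s

31.9 ft³/s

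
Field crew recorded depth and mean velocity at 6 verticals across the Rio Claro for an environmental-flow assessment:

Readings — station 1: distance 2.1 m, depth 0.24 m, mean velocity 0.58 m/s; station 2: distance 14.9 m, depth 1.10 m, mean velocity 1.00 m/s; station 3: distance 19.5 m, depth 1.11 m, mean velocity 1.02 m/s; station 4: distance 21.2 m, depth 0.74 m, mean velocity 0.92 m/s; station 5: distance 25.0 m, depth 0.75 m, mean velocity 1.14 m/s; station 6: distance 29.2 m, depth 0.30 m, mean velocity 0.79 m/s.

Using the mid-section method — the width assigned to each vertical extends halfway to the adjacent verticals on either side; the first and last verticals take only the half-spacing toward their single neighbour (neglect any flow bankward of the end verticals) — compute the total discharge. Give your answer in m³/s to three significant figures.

w_1 = (14.9 − 2.1)/2 = 6.4 m; q_1 = 0.58 × 0.24 × 6.4 = 0.8909 m³/s
w_2 = (19.5 − 2.1)/2 = 8.7 m; q_2 = 1.00 × 1.10 × 8.7 = 9.570 m³/s
w_3 = (21.2 − 14.9)/2 = 3.15 m; q_3 = 1.02 × 1.11 × 3.15 = 3.566 m³/s
w_4 = (25.0 − 19.5)/2 = 2.75 m; q_4 = 0.92 × 0.74 × 2.75 = 1.872 m³/s
w_5 = (29.2 − 21.2)/2 = 4 m; q_5 = 1.14 × 0.75 × 4 = 3.420 m³/s
w_6 = (29.2 − 25.0)/2 = 2.1 m; q_6 = 0.79 × 0.30 × 2.1 = 0.4977 m³/s
Q = Σ qᵢ = 19.82 m³/s

19.8 m³/s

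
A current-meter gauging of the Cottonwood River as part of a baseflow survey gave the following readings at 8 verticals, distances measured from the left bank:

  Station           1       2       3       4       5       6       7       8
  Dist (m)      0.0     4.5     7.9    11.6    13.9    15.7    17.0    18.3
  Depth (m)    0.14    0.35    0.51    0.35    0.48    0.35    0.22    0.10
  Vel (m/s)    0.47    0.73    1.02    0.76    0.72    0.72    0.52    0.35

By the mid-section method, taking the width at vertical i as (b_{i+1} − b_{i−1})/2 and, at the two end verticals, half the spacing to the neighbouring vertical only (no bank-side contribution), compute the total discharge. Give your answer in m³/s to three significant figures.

w_1 = (4.5 − 0.0)/2 = 2.25 m; q_1 = 0.47 × 0.14 × 2.25 = 0.1481 m³/s
w_2 = (7.9 − 0.0)/2 = 3.95 m; q_2 = 0.73 × 0.35 × 3.95 = 1.009 m³/s
w_3 = (11.6 − 4.5)/2 = 3.55 m; q_3 = 1.02 × 0.51 × 3.55 = 1.847 m³/s
w_4 = (13.9 − 7.9)/2 = 3 m; q_4 = 0.76 × 0.35 × 3 = 0.7980 m³/s
w_5 = (15.7 − 11.6)/2 = 2.05 m; q_5 = 0.72 × 0.48 × 2.05 = 0.7085 m³/s
w_6 = (17.0 − 13.9)/2 = 1.55 m; q_6 = 0.72 × 0.35 × 1.55 = 0.3906 m³/s
w_7 = (18.3 − 15.7)/2 = 1.3 m; q_7 = 0.52 × 0.22 × 1.3 = 0.1487 m³/s
w_8 = (18.3 − 17.0)/2 = 0.65 m; q_8 = 0.35 × 0.10 × 0.65 = 0.02275 m³/s
Q = Σ qᵢ = 5.073 m³/s

5.07 m³/s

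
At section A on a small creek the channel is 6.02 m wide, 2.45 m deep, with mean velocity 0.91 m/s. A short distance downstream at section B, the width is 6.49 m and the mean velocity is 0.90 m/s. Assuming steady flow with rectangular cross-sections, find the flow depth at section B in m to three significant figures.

2.30 m

Q = A₁V₁ = (6.02×2.45) × 0.91 = 13.42 m³/s
d₂ = Q/(b₂ V₂) = 13.42/(6.49×0.90) = 2.298 m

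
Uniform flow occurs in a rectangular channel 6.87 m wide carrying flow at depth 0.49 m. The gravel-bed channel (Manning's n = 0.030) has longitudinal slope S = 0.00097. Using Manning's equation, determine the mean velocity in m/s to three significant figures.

A = b·y = 6.87 × 0.49 = 3.366 m²
P = b + 2y = 6.87 + 2×0.49 = 7.850 m
R = A/P = 3.366/7.850 = 0.4288 m
Q = (1/n)·A·R^(2/3)·S^(1/2) = (1/0.030) × 3.366 × 0.4288^(2/3) × 0.00097^(1/2) = 1.987 m³/s
V = Q/A = 1.987/3.366 = 0.5904 m/s

0.590 m/s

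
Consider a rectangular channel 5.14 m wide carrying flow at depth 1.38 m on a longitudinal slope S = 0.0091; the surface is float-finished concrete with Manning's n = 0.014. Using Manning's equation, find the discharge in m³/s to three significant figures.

45.0 m³/s

A = b·y = 5.14 × 1.38 = 7.093 m²
P = b + 2y = 5.14 + 2×1.38 = 7.900 m
R = A/P = 7.093/7.900 = 0.8979 m
Q = (1/n)·A·R^(2/3)·S^(1/2) = (1/0.014) × 7.093 × 0.8979^(2/3) × 0.0091^(1/2) = 44.98 m³/s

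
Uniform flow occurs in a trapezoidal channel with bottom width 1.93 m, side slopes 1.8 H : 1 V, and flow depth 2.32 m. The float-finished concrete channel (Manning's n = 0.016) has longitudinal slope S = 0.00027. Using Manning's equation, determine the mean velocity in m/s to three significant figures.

1.18 m/s

A = (b + z·y)·y = (1.93 + 1.8×2.32)×2.32 = 14.17 m²
P = b + 2y√(1+z²) = 1.93 + 2×2.32×√(1+1.8²) = 11.48 m
R = A/P = 14.17/11.48 = 1.233 m
Q = (1/n)·A·R^(2/3)·S^(1/2) = (1/0.016) × 14.17 × 1.233^(2/3) × 0.00027^(1/2) = 16.73 m³/s
V = Q/A = 16.73/14.17 = 1.181 m/s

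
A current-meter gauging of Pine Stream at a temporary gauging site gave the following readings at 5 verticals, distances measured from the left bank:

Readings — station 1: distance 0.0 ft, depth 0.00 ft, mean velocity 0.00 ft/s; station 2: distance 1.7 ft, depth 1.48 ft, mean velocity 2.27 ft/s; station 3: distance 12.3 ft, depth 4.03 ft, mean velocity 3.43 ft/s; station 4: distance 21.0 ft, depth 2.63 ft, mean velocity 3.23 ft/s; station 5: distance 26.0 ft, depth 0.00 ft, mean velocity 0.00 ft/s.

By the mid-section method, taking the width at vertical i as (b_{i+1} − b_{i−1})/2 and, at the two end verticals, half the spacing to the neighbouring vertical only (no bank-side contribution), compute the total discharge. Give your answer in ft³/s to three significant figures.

212 ft³/s

w_2 = (12.3 − 0.0)/2 = 6.15 ft; q_2 = 2.27 × 1.48 × 6.15 = 20.66 ft³/s
w_3 = (21.0 − 1.7)/2 = 9.65 ft; q_3 = 3.43 × 4.03 × 9.65 = 133.4 ft³/s
w_4 = (26.0 − 12.3)/2 = 6.85 ft; q_4 = 3.23 × 2.63 × 6.85 = 58.19 ft³/s
Stations 1, 5 contribute zero (depth or velocity is 0).
Q = Σ qᵢ = 212.2 ft³/s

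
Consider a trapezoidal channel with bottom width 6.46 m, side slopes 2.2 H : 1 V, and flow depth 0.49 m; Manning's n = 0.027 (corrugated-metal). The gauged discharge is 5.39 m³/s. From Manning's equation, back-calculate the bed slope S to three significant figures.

0.00496

A = (b + z·y)·y = (6.46 + 2.2×0.49)×0.49 = 3.694 m²
P = b + 2y√(1+z²) = 6.46 + 2×0.49×√(1+2.2²) = 8.828 m
R = A/P = 3.694/8.828 = 0.4184 m
S = (Q·n / (1·A·R^(2/3)))² = (5.39×0.027 / (1×3.694×0.5594))² = 0.004961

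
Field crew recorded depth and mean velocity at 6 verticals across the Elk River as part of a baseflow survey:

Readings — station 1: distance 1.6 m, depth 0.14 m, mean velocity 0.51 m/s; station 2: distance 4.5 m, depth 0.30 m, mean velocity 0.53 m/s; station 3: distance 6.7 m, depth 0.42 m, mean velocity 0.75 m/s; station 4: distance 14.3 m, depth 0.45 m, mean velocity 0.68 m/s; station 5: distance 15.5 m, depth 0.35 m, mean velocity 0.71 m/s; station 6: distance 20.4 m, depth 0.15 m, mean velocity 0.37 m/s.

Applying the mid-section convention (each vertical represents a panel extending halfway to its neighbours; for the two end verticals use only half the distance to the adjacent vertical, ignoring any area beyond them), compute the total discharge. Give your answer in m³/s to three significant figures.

w_1 = (4.5 − 1.6)/2 = 1.45 m; q_1 = 0.51 × 0.14 × 1.45 = 0.1035 m³/s
w_2 = (6.7 − 1.6)/2 = 2.55 m; q_2 = 0.53 × 0.30 × 2.55 = 0.4055 m³/s
w_3 = (14.3 − 4.5)/2 = 4.9 m; q_3 = 0.75 × 0.42 × 4.9 = 1.544 m³/s
w_4 = (15.5 − 6.7)/2 = 4.4 m; q_4 = 0.68 × 0.45 × 4.4 = 1.346 m³/s
w_5 = (20.4 − 14.3)/2 = 3.05 m; q_5 = 0.71 × 0.35 × 3.05 = 0.7579 m³/s
w_6 = (20.4 − 15.5)/2 = 2.45 m; q_6 = 0.37 × 0.15 × 2.45 = 0.1360 m³/s
Q = Σ qᵢ = 4.293 m³/s

4.29 m³/s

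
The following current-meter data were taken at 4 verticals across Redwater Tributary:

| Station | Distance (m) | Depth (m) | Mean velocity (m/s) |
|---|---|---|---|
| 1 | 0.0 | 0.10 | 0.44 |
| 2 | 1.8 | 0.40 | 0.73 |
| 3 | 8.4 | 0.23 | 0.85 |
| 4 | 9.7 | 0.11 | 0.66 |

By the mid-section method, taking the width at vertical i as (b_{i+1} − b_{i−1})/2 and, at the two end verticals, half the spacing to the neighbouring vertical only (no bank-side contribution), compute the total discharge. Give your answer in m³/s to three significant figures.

w_1 = (1.8 − 0.0)/2 = 0.9 m; q_1 = 0.44 × 0.10 × 0.9 = 0.03960 m³/s
w_2 = (8.4 − 0.0)/2 = 4.2 m; q_2 = 0.73 × 0.40 × 4.2 = 1.226 m³/s
w_3 = (9.7 − 1.8)/2 = 3.95 m; q_3 = 0.85 × 0.23 × 3.95 = 0.7722 m³/s
w_4 = (9.7 − 8.4)/2 = 0.65 m; q_4 = 0.66 × 0.11 × 0.65 = 0.04719 m³/s
Q = Σ qᵢ = 2.085 m³/s

2.09 m³/s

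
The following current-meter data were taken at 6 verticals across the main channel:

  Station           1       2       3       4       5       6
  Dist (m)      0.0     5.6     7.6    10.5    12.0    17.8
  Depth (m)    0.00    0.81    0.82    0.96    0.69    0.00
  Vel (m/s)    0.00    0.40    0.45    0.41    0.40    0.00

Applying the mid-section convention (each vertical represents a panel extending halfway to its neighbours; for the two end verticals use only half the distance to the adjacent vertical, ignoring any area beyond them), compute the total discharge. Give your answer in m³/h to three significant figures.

w_2 = (7.6 − 0.0)/2 = 3.8 m; q_2 = 0.40 × 0.81 × 3.8 = 1.231 m³/s
w_3 = (10.5 − 5.6)/2 = 2.45 m; q_3 = 0.45 × 0.82 × 2.45 = 0.9041 m³/s
w_4 = (12.0 − 7.6)/2 = 2.2 m; q_4 = 0.41 × 0.96 × 2.2 = 0.8659 m³/s
w_5 = (17.8 − 10.5)/2 = 3.65 m; q_5 = 0.40 × 0.69 × 3.65 = 1.007 m³/s
Stations 1, 6 contribute zero (depth or velocity is 0).
Q = Σ qᵢ = 4.009 m³/s
= 4.009 × 3600 = 14430 m³/h

14400 m³/h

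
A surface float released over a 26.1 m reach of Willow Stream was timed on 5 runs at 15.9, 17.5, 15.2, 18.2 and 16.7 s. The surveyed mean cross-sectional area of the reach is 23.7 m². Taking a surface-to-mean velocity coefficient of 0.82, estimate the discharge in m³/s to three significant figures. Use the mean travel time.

30.4 m³/s

t̄ = (15.9 + 17.5 + 15.2 + 18.2 + 16.7) / 5 = 16.7 s
v_surface = L / t̄ = 26.1 / 16.7 = 1.563 m/s
v_mean = 0.82 × 1.563 = 1.282 m/s
Q = A × v_mean = 23.7 × 1.282 = 30.37 m³/s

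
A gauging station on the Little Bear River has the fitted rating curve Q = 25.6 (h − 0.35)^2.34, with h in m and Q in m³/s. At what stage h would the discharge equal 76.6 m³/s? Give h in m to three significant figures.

1.95 m

h − h₀ = (Q/C)^(1/b) = (76.6/25.6)^(1/2.34) = 1.597 m
h = 0.35 + 1.597 = 1.947 m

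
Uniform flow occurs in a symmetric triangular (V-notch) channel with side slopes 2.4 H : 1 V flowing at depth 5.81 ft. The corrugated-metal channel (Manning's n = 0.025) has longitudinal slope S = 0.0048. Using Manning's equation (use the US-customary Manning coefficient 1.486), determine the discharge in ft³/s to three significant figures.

A = z·y² = 2.4×5.81² = 81.01 ft²
P = 2y√(1+z²) = 2×5.81×√(1+2.4²) = 30.21 ft
R = A/P = 81.01/30.21 = 2.682 ft
Q = (1.486/n)·A·R^(2/3)·S^(1/2) = (1.486/0.025) × 81.01 × 2.682^(2/3) × 0.0048^(1/2) = 644.0 ft³/s

644 ft³/s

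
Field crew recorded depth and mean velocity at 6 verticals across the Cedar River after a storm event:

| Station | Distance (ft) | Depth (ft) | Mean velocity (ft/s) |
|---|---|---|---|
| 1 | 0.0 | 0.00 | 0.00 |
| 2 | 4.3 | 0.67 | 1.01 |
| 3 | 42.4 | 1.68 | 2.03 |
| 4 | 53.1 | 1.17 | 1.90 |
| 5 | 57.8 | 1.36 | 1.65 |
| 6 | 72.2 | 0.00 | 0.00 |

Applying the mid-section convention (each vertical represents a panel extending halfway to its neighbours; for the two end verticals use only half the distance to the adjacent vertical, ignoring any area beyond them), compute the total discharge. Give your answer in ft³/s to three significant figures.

136 ft³/s

w_2 = (42.4 − 0.0)/2 = 21.2 ft; q_2 = 1.01 × 0.67 × 21.2 = 14.35 ft³/s
w_3 = (53.1 − 4.3)/2 = 24.4 ft; q_3 = 2.03 × 1.68 × 24.4 = 83.21 ft³/s
w_4 = (57.8 − 42.4)/2 = 7.7 ft; q_4 = 1.90 × 1.17 × 7.7 = 17.12 ft³/s
w_5 = (72.2 − 53.1)/2 = 9.55 ft; q_5 = 1.65 × 1.36 × 9.55 = 21.43 ft³/s
Stations 1, 6 contribute zero (depth or velocity is 0).
Q = Σ qᵢ = 136.1 ft³/s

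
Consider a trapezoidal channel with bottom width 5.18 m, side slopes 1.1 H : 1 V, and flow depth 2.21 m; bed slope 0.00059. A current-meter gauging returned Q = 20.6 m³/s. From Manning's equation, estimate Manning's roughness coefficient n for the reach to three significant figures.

A = (b + z·y)·y = (5.18 + 1.1×2.21)×2.21 = 16.82 m²
P = b + 2y√(1+z²) = 5.18 + 2×2.21×√(1+1.1²) = 11.75 m
R = A/P = 16.82/11.75 = 1.431 m
n = (1/Q)·A·R^(2/3)·S^(1/2) = (1/20.6) × 16.82 × 1.270 × 0.02429 = 0.02519

0.0252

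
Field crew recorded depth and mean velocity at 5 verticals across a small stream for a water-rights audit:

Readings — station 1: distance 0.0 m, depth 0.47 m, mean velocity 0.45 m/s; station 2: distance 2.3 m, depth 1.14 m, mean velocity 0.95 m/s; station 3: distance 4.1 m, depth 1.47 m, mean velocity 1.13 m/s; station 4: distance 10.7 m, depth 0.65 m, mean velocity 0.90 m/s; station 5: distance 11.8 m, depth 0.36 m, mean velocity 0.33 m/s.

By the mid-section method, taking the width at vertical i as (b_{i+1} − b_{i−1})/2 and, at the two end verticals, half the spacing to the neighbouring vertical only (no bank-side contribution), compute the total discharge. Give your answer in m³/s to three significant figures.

w_1 = (2.3 − 0.0)/2 = 1.15 m; q_1 = 0.45 × 0.47 × 1.15 = 0.2432 m³/s
w_2 = (4.1 − 0.0)/2 = 2.05 m; q_2 = 0.95 × 1.14 × 2.05 = 2.220 m³/s
w_3 = (10.7 − 2.3)/2 = 4.2 m; q_3 = 1.13 × 1.47 × 4.2 = 6.977 m³/s
w_4 = (11.8 − 4.1)/2 = 3.85 m; q_4 = 0.90 × 0.65 × 3.85 = 2.252 m³/s
w_5 = (11.8 − 10.7)/2 = 0.55 m; q_5 = 0.33 × 0.36 × 0.55 = 0.06534 m³/s
Q = Σ qᵢ = 11.76 m³/s

11.8 m³/s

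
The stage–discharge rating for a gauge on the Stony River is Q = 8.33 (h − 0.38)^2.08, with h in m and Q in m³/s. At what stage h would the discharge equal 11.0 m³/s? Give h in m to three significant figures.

h − h₀ = (Q/C)^(1/b) = (11.0/8.33)^(1/2.08) = 1.143 m
h = 0.38 + 1.143 = 1.523 m

1.52 m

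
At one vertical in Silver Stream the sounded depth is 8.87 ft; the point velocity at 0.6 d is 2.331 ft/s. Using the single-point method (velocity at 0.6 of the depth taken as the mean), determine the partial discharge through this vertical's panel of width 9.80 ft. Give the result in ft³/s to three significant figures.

203 ft³/s

v̄ = v₀.₆ = 2.331 ft/s
q = v̄ × d × w = 2.331 × 8.87 × 9.80 = 202.6 ft³/s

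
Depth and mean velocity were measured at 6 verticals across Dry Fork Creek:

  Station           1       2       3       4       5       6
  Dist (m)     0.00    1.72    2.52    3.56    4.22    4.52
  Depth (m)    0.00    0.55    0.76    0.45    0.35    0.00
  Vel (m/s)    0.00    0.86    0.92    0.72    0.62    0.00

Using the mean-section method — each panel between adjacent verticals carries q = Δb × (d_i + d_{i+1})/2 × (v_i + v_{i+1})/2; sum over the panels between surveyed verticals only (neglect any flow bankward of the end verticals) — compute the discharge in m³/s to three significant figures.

1.38 m³/s

Panel 1-2: Δb = 1.72 m, d̄ = (0.00+0.55)/2 = 0.275, v̄ = (0.00+0.86)/2 = 0.43 → q = 1.72×0.275×0.43 = 0.2034 m³/s
Panel 2-3: Δb = 0.8 m, d̄ = (0.55+0.76)/2 = 0.655, v̄ = (0.86+0.92)/2 = 0.89 → q = 0.8×0.655×0.89 = 0.4664 m³/s
Panel 3-4: Δb = 1.04 m, d̄ = (0.76+0.45)/2 = 0.605, v̄ = (0.92+0.72)/2 = 0.82 → q = 1.04×0.605×0.82 = 0.5159 m³/s
Panel 4-5: Δb = 0.66 m, d̄ = (0.45+0.35)/2 = 0.4, v̄ = (0.72+0.62)/2 = 0.67 → q = 0.66×0.4×0.67 = 0.1769 m³/s
Panel 5-6: Δb = 0.3 m, d̄ = (0.35+0.00)/2 = 0.175, v̄ = (0.62+0.00)/2 = 0.31 → q = 0.3×0.175×0.31 = 0.01628 m³/s
Q = Σ q = 1.379 m³/s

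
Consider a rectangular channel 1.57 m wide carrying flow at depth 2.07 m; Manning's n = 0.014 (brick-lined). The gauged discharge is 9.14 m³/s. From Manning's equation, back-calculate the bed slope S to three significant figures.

A = b·y = 1.57 × 2.07 = 3.250 m²
P = b + 2y = 1.57 + 2×2.07 = 5.710 m
R = A/P = 3.250/5.710 = 0.5692 m
S = (Q·n / (1·A·R^(2/3)))² = (9.14×0.014 / (1×3.250×0.6868))² = 0.003287

0.00329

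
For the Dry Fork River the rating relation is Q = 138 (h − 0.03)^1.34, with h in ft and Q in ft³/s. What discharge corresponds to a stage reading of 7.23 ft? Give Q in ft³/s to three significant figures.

Q = 138 × (7.23 − 0.03)^1.34 = 138 × 7.2^1.34 = 1944 ft³/s

1940 ft³/s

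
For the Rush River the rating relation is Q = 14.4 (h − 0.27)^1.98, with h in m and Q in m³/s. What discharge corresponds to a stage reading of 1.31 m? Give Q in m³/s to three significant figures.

Q = 14.4 × (1.31 − 0.27)^1.98 = 14.4 × 1.04^1.98 = 15.56 m³/s

15.6 m³/s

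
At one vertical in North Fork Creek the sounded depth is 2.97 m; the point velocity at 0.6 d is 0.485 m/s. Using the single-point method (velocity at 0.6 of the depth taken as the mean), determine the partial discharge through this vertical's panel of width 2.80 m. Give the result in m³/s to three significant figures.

4.03 m³/s

v̄ = v₀.₆ = 0.485 m/s
q = v̄ × d × w = 0.4850 × 2.97 × 2.80 = 4.033 m³/s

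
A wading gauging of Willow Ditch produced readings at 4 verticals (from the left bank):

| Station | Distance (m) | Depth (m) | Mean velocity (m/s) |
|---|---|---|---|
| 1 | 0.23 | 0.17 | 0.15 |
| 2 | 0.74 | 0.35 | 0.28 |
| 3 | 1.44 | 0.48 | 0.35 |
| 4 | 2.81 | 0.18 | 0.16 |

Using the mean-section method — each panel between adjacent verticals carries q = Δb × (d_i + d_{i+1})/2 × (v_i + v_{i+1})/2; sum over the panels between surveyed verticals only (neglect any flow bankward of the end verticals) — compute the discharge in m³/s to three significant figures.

Panel 1-2: Δb = 0.51 m, d̄ = (0.17+0.35)/2 = 0.26, v̄ = (0.15+0.28)/2 = 0.215 → q = 0.51×0.26×0.215 = 0.02851 m³/s
Panel 2-3: Δb = 0.7 m, d̄ = (0.35+0.48)/2 = 0.415, v̄ = (0.28+0.35)/2 = 0.315 → q = 0.7×0.415×0.315 = 0.09151 m³/s
Panel 3-4: Δb = 1.37 m, d̄ = (0.48+0.18)/2 = 0.33, v̄ = (0.35+0.16)/2 = 0.255 → q = 1.37×0.33×0.255 = 0.1153 m³/s
Q = Σ q = 0.2353 m³/s

0.235 m³/s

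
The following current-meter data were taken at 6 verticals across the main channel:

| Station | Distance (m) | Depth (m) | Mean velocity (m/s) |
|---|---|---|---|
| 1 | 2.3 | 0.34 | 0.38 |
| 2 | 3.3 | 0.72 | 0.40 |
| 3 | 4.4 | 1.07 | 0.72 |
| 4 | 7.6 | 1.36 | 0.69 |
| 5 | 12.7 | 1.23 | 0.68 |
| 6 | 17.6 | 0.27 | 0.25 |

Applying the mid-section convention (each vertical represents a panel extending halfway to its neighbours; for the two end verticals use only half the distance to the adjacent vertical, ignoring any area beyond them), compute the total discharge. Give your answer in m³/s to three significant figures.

w_1 = (3.3 − 2.3)/2 = 0.5 m; q_1 = 0.38 × 0.34 × 0.5 = 0.06460 m³/s
w_2 = (4.4 − 2.3)/2 = 1.05 m; q_2 = 0.40 × 0.72 × 1.05 = 0.3024 m³/s
w_3 = (7.6 − 3.3)/2 = 2.15 m; q_3 = 0.72 × 1.07 × 2.15 = 1.656 m³/s
w_4 = (12.7 − 4.4)/2 = 4.15 m; q_4 = 0.69 × 1.36 × 4.15 = 3.894 m³/s
w_5 = (17.6 − 7.6)/2 = 5 m; q_5 = 0.68 × 1.23 × 5 = 4.182 m³/s
w_6 = (17.6 − 12.7)/2 = 2.45 m; q_6 = 0.25 × 0.27 × 2.45 = 0.1654 m³/s
Q = Σ qᵢ = 10.27 m³/s

10.3 m³/s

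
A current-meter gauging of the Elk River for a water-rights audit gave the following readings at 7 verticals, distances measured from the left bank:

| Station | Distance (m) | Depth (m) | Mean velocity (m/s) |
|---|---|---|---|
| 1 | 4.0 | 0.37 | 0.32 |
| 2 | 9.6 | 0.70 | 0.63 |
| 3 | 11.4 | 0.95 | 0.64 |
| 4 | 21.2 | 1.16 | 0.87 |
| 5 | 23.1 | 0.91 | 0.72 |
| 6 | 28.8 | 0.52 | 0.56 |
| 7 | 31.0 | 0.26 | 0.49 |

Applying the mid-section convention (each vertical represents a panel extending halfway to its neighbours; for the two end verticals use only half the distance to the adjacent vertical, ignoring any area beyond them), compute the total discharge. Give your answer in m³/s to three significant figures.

15.2 m³/s

w_1 = (9.6 − 4.0)/2 = 2.8 m; q_1 = 0.32 × 0.37 × 2.8 = 0.3315 m³/s
w_2 = (11.4 − 4.0)/2 = 3.7 m; q_2 = 0.63 × 0.70 × 3.7 = 1.632 m³/s
w_3 = (21.2 − 9.6)/2 = 5.8 m; q_3 = 0.64 × 0.95 × 5.8 = 3.526 m³/s
w_4 = (23.1 − 11.4)/2 = 5.85 m; q_4 = 0.87 × 1.16 × 5.85 = 5.904 m³/s
w_5 = (28.8 − 21.2)/2 = 3.8 m; q_5 = 0.72 × 0.91 × 3.8 = 2.490 m³/s
w_6 = (31.0 − 23.1)/2 = 3.95 m; q_6 = 0.56 × 0.52 × 3.95 = 1.150 m³/s
w_7 = (31.0 − 28.8)/2 = 1.1 m; q_7 = 0.49 × 0.26 × 1.1 = 0.1401 m³/s
Q = Σ qᵢ = 15.17 m³/s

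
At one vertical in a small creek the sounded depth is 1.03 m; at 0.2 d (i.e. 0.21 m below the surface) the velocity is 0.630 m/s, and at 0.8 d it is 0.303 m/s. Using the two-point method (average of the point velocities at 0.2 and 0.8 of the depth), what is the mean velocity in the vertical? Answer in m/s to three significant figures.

0.467 m/s

v̄ = (0.630 + 0.303) / 2 = 0.4665 m/s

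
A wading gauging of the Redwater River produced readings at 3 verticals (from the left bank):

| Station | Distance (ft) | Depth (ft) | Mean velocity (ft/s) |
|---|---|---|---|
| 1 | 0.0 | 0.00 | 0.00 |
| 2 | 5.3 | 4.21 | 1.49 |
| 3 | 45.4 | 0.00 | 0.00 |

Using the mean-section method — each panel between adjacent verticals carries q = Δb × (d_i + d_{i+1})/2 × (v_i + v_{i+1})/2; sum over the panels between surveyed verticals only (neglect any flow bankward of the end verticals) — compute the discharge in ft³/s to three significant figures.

Panel 1-2: Δb = 5.3 ft, d̄ = (0.00+4.21)/2 = 2.105, v̄ = (0.00+1.49)/2 = 0.745 → q = 5.3×2.105×0.745 = 8.312 ft³/s
Panel 2-3: Δb = 40.1 ft, d̄ = (4.21+0.00)/2 = 2.105, v̄ = (1.49+0.00)/2 = 0.745 → q = 40.1×2.105×0.745 = 62.89 ft³/s
Q = Σ q = 71.20 ft³/s

71.2 ft³/s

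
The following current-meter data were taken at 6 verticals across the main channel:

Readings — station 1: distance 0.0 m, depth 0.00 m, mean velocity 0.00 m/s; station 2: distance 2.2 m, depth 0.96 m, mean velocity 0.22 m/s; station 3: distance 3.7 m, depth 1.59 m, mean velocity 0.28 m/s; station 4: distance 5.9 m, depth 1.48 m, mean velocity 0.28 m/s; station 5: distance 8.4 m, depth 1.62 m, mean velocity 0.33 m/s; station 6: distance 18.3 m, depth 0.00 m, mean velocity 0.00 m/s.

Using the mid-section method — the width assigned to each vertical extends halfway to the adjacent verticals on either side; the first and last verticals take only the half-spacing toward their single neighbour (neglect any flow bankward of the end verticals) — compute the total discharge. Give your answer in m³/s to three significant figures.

w_2 = (3.7 − 0.0)/2 = 1.85 m; q_2 = 0.22 × 0.96 × 1.85 = 0.3907 m³/s
w_3 = (5.9 − 2.2)/2 = 1.85 m; q_3 = 0.28 × 1.59 × 1.85 = 0.8236 m³/s
w_4 = (8.4 − 3.7)/2 = 2.35 m; q_4 = 0.28 × 1.48 × 2.35 = 0.9738 m³/s
w_5 = (18.3 − 5.9)/2 = 6.2 m; q_5 = 0.33 × 1.62 × 6.2 = 3.315 m³/s
Stations 1, 6 contribute zero (depth or velocity is 0).
Q = Σ qᵢ = 5.503 m³/s

5.50 m³/s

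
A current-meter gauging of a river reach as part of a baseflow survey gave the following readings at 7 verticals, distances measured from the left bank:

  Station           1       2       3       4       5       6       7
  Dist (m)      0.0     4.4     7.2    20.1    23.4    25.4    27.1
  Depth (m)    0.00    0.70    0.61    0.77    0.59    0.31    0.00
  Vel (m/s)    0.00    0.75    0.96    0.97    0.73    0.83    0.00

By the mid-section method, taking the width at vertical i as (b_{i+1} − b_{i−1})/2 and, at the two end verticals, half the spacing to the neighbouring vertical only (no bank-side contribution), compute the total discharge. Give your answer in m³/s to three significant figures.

w_2 = (7.2 − 0.0)/2 = 3.6 m; q_2 = 0.75 × 0.70 × 3.6 = 1.890 m³/s
w_3 = (20.1 − 4.4)/2 = 7.85 m; q_3 = 0.96 × 0.61 × 7.85 = 4.597 m³/s
w_4 = (23.4 − 7.2)/2 = 8.1 m; q_4 = 0.97 × 0.77 × 8.1 = 6.050 m³/s
w_5 = (25.4 − 20.1)/2 = 2.65 m; q_5 = 0.73 × 0.59 × 2.65 = 1.141 m³/s
w_6 = (27.1 − 23.4)/2 = 1.85 m; q_6 = 0.83 × 0.31 × 1.85 = 0.4760 m³/s
Stations 1, 7 contribute zero (depth or velocity is 0).
Q = Σ qᵢ = 14.15 m³/s

14.2 m³/s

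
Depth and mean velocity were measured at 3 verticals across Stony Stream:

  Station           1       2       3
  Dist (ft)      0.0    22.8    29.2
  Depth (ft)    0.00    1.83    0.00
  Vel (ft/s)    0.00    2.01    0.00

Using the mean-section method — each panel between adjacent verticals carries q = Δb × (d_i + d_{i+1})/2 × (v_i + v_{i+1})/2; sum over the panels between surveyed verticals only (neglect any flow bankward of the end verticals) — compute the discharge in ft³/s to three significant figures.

26.9 ft³/s

Panel 1-2: Δb = 22.8 ft, d̄ = (0.00+1.83)/2 = 0.915, v̄ = (0.00+2.01)/2 = 1.005 → q = 22.8×0.915×1.005 = 20.97 ft³/s
Panel 2-3: Δb = 6.4 ft, d̄ = (1.83+0.00)/2 = 0.915, v̄ = (2.01+0.00)/2 = 1.005 → q = 6.4×0.915×1.005 = 5.885 ft³/s
Q = Σ q = 26.85 ft³/s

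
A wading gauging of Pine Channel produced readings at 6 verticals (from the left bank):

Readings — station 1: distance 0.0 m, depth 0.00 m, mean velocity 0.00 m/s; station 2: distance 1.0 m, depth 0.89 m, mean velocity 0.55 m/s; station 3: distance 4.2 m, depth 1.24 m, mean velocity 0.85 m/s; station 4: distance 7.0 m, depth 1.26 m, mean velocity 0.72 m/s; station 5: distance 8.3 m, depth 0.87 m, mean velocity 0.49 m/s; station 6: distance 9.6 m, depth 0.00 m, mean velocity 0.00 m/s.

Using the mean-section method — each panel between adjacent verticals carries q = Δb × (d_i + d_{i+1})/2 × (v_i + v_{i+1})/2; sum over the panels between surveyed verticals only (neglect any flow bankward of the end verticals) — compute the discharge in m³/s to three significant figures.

Panel 1-2: Δb = 1 m, d̄ = (0.00+0.89)/2 = 0.445, v̄ = (0.00+0.55)/2 = 0.275 → q = 1×0.445×0.275 = 0.1224 m³/s
Panel 2-3: Δb = 3.2 m, d̄ = (0.89+1.24)/2 = 1.065, v̄ = (0.55+0.85)/2 = 0.7 → q = 3.2×1.065×0.7 = 2.386 m³/s
Panel 3-4: Δb = 2.8 m, d̄ = (1.24+1.26)/2 = 1.25, v̄ = (0.85+0.72)/2 = 0.785 → q = 2.8×1.25×0.785 = 2.748 m³/s
Panel 4-5: Δb = 1.3 m, d̄ = (1.26+0.87)/2 = 1.065, v̄ = (0.72+0.49)/2 = 0.605 → q = 1.3×1.065×0.605 = 0.8376 m³/s
Panel 5-6: Δb = 1.3 m, d̄ = (0.87+0.00)/2 = 0.435, v̄ = (0.49+0.00)/2 = 0.245 → q = 1.3×0.435×0.245 = 0.1385 m³/s
Q = Σ q = 6.232 m³/s

6.23 m³/s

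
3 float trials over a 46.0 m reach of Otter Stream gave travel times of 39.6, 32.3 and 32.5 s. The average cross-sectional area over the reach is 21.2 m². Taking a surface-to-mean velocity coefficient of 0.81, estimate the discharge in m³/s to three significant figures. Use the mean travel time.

t̄ = (39.6 + 32.3 + 32.5) / 3 = 34.8 s
v_surface = L / t̄ = 46.0 / 34.8 = 1.322 m/s
v_mean = 0.81 × 1.322 = 1.071 m/s
Q = A × v_mean = 21.2 × 1.071 = 22.70 m³/s

22.7 m³/s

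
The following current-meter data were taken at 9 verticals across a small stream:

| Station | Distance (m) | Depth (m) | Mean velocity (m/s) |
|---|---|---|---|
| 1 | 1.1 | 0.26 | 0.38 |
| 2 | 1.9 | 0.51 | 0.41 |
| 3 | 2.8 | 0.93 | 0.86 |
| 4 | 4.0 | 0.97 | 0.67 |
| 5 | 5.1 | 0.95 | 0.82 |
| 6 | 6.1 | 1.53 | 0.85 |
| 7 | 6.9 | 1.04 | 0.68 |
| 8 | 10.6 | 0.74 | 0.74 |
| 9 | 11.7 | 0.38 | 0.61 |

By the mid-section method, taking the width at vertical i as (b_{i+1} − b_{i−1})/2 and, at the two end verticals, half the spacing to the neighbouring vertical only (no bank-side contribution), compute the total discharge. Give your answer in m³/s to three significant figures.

w_1 = (1.9 − 1.1)/2 = 0.4 m; q_1 = 0.38 × 0.26 × 0.4 = 0.03952 m³/s
w_2 = (2.8 − 1.1)/2 = 0.85 m; q_2 = 0.41 × 0.51 × 0.85 = 0.1777 m³/s
w_3 = (4.0 − 1.9)/2 = 1.05 m; q_3 = 0.86 × 0.93 × 1.05 = 0.8398 m³/s
w_4 = (5.1 − 2.8)/2 = 1.15 m; q_4 = 0.67 × 0.97 × 1.15 = 0.7474 m³/s
w_5 = (6.1 − 4.0)/2 = 1.05 m; q_5 = 0.82 × 0.95 × 1.05 = 0.8180 m³/s
w_6 = (6.9 − 5.1)/2 = 0.9 m; q_6 = 0.85 × 1.53 × 0.9 = 1.170 m³/s
w_7 = (10.6 − 6.1)/2 = 2.25 m; q_7 = 0.68 × 1.04 × 2.25 = 1.591 m³/s
w_8 = (11.7 − 6.9)/2 = 2.4 m; q_8 = 0.74 × 0.74 × 2.4 = 1.314 m³/s
w_9 = (11.7 − 10.6)/2 = 0.55 m; q_9 = 0.61 × 0.38 × 0.55 = 0.1275 m³/s
Q = Σ qᵢ = 6.826 m³/s

6.83 m³/s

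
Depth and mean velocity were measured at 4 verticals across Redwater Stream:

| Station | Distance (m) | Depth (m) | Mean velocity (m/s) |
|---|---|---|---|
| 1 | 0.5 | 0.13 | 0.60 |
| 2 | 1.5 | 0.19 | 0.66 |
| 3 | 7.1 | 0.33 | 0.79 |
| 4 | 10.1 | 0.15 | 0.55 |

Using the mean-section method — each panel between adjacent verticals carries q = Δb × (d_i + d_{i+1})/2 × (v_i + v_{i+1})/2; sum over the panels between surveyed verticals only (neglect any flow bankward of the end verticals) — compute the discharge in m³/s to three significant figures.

Panel 1-2: Δb = 1 m, d̄ = (0.13+0.19)/2 = 0.16, v̄ = (0.60+0.66)/2 = 0.63 → q = 1×0.16×0.63 = 0.1008 m³/s
Panel 2-3: Δb = 5.6 m, d̄ = (0.19+0.33)/2 = 0.26, v̄ = (0.66+0.79)/2 = 0.725 → q = 5.6×0.26×0.725 = 1.056 m³/s
Panel 3-4: Δb = 3 m, d̄ = (0.33+0.15)/2 = 0.24, v̄ = (0.79+0.55)/2 = 0.67 → q = 3×0.24×0.67 = 0.4824 m³/s
Q = Σ q = 1.639 m³/s

1.64 m³/s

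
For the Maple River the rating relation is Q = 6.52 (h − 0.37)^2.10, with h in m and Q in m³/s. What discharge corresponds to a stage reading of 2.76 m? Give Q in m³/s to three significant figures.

Q = 6.52 × (2.76 − 0.37)^2.10 = 6.52 × 2.39^2.10 = 40.63 m³/s

40.6 m³/s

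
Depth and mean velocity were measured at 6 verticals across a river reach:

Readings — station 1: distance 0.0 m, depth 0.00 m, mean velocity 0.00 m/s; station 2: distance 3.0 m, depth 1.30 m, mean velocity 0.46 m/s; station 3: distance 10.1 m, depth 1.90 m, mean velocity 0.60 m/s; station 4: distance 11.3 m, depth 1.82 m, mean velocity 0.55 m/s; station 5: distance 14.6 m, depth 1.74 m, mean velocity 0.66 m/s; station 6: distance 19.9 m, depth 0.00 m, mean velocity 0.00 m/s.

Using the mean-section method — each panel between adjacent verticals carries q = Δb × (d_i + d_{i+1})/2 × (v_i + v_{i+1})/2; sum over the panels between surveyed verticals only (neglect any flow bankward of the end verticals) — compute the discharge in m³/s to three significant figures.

12.8 m³/s

Panel 1-2: Δb = 3 m, d̄ = (0.00+1.30)/2 = 0.65, v̄ = (0.00+0.46)/2 = 0.23 → q = 3×0.65×0.23 = 0.4485 m³/s
Panel 2-3: Δb = 7.1 m, d̄ = (1.30+1.90)/2 = 1.6, v̄ = (0.46+0.60)/2 = 0.53 → q = 7.1×1.6×0.53 = 6.021 m³/s
Panel 3-4: Δb = 1.2 m, d̄ = (1.90+1.82)/2 = 1.86, v̄ = (0.60+0.55)/2 = 0.575 → q = 1.2×1.86×0.575 = 1.283 m³/s
Panel 4-5: Δb = 3.3 m, d̄ = (1.82+1.74)/2 = 1.78, v̄ = (0.55+0.66)/2 = 0.605 → q = 3.3×1.78×0.605 = 3.554 m³/s
Panel 5-6: Δb = 5.3 m, d̄ = (1.74+0.00)/2 = 0.87, v̄ = (0.66+0.00)/2 = 0.33 → q = 5.3×0.87×0.33 = 1.522 m³/s
Q = Σ q = 12.83 m³/s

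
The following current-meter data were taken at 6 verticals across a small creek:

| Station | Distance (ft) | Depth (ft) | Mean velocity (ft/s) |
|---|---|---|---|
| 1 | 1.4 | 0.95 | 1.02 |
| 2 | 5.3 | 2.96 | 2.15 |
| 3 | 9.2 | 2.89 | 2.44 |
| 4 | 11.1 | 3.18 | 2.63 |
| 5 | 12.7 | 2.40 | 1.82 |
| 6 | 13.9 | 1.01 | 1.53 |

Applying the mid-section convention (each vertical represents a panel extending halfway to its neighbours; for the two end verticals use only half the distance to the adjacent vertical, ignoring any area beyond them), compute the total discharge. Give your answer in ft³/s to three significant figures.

w_1 = (5.3 − 1.4)/2 = 1.95 ft; q_1 = 1.02 × 0.95 × 1.95 = 1.890 ft³/s
w_2 = (9.2 − 1.4)/2 = 3.9 ft; q_2 = 2.15 × 2.96 × 3.9 = 24.82 ft³/s
w_3 = (11.1 − 5.3)/2 = 2.9 ft; q_3 = 2.44 × 2.89 × 2.9 = 20.45 ft³/s
w_4 = (12.7 − 9.2)/2 = 1.75 ft; q_4 = 2.63 × 3.18 × 1.75 = 14.64 ft³/s
w_5 = (13.9 − 11.1)/2 = 1.4 ft; q_5 = 1.82 × 2.40 × 1.4 = 6.115 ft³/s
w_6 = (13.9 − 12.7)/2 = 0.6 ft; q_6 = 1.53 × 1.01 × 0.6 = 0.9272 ft³/s
Q = Σ qᵢ = 68.84 ft³/s

68.8 ft³/s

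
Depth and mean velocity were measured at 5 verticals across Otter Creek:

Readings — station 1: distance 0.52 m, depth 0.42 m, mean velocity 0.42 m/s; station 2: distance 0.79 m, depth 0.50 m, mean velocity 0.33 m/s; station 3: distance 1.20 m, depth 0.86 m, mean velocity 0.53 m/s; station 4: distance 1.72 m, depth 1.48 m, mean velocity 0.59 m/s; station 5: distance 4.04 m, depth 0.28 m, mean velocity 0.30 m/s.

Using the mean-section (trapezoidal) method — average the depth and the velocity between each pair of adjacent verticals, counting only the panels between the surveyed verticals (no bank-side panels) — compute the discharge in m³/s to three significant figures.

1.42 m³/s

Panel 1-2: Δb = 0.27 m, d̄ = (0.42+0.50)/2 = 0.46, v̄ = (0.42+0.33)/2 = 0.375 → q = 0.27×0.46×0.375 = 0.04658 m³/s
Panel 2-3: Δb = 0.41 m, d̄ = (0.50+0.86)/2 = 0.68, v̄ = (0.33+0.53)/2 = 0.43 → q = 0.41×0.68×0.43 = 0.1199 m³/s
Panel 3-4: Δb = 0.52 m, d̄ = (0.86+1.48)/2 = 1.17, v̄ = (0.53+0.59)/2 = 0.56 → q = 0.52×1.17×0.56 = 0.3407 m³/s
Panel 4-5: Δb = 2.32 m, d̄ = (1.48+0.28)/2 = 0.88, v̄ = (0.59+0.30)/2 = 0.445 → q = 2.32×0.88×0.445 = 0.9085 m³/s
Q = Σ q = 1.416 m³/s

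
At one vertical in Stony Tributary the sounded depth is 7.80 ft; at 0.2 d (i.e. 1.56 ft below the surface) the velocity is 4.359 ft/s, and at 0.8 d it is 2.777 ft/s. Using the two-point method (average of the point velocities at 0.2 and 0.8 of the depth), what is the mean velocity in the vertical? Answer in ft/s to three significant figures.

3.57 ft/s

v̄ = (4.359 + 2.777) / 2 = 3.568 ft/s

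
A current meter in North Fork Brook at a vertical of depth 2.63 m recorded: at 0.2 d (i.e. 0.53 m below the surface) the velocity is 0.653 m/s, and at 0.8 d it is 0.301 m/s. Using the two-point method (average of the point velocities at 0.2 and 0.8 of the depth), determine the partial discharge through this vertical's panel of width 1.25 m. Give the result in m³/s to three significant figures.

1.57 m³/s

v̄ = (0.653 + 0.301) / 2 = 0.4770 m/s
q = v̄ × d × w = 0.4770 × 2.63 × 1.25 = 1.568 m³/s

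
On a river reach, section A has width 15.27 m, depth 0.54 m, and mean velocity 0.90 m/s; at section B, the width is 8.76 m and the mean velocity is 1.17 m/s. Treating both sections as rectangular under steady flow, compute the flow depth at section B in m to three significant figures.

Q = A₁V₁ = (15.27×0.54) × 0.90 = 7.421 m³/s
d₂ = Q/(b₂ V₂) = 7.421/(8.76×1.17) = 0.7241 m

0.724 m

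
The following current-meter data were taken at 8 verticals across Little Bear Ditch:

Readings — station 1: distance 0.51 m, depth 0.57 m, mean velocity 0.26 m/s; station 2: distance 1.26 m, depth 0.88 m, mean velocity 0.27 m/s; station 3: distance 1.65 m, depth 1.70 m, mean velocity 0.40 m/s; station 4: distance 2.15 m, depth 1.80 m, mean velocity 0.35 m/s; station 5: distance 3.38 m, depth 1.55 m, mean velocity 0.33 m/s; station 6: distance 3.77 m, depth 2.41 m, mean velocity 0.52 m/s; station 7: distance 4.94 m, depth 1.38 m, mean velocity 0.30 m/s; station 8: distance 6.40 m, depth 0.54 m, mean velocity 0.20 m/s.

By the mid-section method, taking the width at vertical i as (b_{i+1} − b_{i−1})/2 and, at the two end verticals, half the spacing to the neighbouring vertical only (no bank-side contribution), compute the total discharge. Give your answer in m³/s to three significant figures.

w_1 = (1.26 − 0.51)/2 = 0.375 m; q_1 = 0.26 × 0.57 × 0.375 = 0.05558 m³/s
w_2 = (1.65 − 0.51)/2 = 0.57 m; q_2 = 0.27 × 0.88 × 0.57 = 0.1354 m³/s
w_3 = (2.15 − 1.26)/2 = 0.445 m; q_3 = 0.40 × 1.70 × 0.445 = 0.3026 m³/s
w_4 = (3.38 − 1.65)/2 = 0.865 m; q_4 = 0.35 × 1.80 × 0.865 = 0.5450 m³/s
w_5 = (3.77 − 2.15)/2 = 0.81 m; q_5 = 0.33 × 1.55 × 0.81 = 0.4143 m³/s
w_6 = (4.94 − 3.38)/2 = 0.78 m; q_6 = 0.52 × 2.41 × 0.78 = 0.9775 m³/s
w_7 = (6.40 − 3.77)/2 = 1.315 m; q_7 = 0.30 × 1.38 × 1.315 = 0.5444 m³/s
w_8 = (6.40 − 4.94)/2 = 0.73 m; q_8 = 0.20 × 0.54 × 0.73 = 0.07884 m³/s
Q = Σ qᵢ = 3.054 m³/s

3.05 m³/s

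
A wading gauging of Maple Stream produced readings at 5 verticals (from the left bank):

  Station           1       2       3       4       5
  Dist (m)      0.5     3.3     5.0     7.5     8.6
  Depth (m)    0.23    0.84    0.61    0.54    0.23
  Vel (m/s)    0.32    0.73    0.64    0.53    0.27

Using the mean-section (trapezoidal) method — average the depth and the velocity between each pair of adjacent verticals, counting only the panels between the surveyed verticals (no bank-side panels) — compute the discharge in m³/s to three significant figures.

2.64 m³/s

Panel 1-2: Δb = 2.8 m, d̄ = (0.23+0.84)/2 = 0.535, v̄ = (0.32+0.73)/2 = 0.525 → q = 2.8×0.535×0.525 = 0.7865 m³/s
Panel 2-3: Δb = 1.7 m, d̄ = (0.84+0.61)/2 = 0.725, v̄ = (0.73+0.64)/2 = 0.685 → q = 1.7×0.725×0.685 = 0.8443 m³/s
Panel 3-4: Δb = 2.5 m, d̄ = (0.61+0.54)/2 = 0.575, v̄ = (0.64+0.53)/2 = 0.585 → q = 2.5×0.575×0.585 = 0.8409 m³/s
Panel 4-5: Δb = 1.1 m, d̄ = (0.54+0.23)/2 = 0.385, v̄ = (0.53+0.27)/2 = 0.4 → q = 1.1×0.385×0.4 = 0.1694 m³/s
Q = Σ q = 2.641 m³/s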